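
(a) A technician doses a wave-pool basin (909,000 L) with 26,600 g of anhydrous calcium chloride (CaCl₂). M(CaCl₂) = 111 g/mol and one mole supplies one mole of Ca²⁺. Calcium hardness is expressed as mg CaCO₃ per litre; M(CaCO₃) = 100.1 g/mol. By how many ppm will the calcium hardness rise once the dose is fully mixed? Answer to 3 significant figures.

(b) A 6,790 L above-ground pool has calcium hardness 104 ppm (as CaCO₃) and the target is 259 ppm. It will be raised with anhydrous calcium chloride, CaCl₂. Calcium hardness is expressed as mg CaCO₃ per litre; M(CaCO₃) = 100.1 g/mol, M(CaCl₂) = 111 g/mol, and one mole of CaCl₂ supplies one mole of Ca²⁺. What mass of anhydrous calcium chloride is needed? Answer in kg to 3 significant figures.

(a) 26.4 ppm; (b) 1.17 kg

(a) Moles of Ca²⁺: 26,600 g ÷ 111 g/mol = 239.6 mol.
(a) As CaCO₃: 239.6 mol × 100.1 g/mol = 23,990 g.
(a) Rise: 23,990 g / 909,000 L × 1000 = 26.39 mg/L.

(b) Hardness to add: (259 − 104) = 155 mg/L as CaCO₃ × 6,790 L = 1052 g as CaCO₃.
(b) Moles of Ca²⁺ (1 mol Ca²⁺ ≡ 1 mol CaCO₃): 1052 / 100.1 g/mol = 10.51 mol.
(b) Mass of CaCl₂: 10.51 × 111 = 1167 g.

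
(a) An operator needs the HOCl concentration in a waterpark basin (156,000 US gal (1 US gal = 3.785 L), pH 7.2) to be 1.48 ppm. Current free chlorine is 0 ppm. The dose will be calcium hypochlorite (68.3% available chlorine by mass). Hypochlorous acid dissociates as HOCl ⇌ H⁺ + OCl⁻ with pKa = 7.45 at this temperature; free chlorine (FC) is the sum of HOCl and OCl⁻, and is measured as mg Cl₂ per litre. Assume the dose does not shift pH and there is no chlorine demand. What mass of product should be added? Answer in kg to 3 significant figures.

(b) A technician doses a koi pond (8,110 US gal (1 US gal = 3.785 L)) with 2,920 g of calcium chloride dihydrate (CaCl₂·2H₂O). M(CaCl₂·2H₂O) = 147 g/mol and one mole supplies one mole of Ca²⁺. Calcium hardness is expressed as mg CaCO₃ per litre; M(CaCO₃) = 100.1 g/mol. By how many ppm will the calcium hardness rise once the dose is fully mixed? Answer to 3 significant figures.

(a) 2.00 kg; (b) 64.8 ppm

(a) Volume: 156,000 US gal × 3.785 L/gal = 590,460 L.
(a) [OCl⁻]/[HOCl] = 10^(pH − pKa) = 10^(7.2 − 7.45) = 0.5623; fraction as HOCl = 1/(1 + 0.5623) = 0.6401.
(a) Free chlorine required for 1.48 ppm HOCl: 1.48 / 0.6401 = 2.312 ppm.
(a) FC to add: 2.312 − 0 = 2.312 mg/L as Cl₂.
(a) Cl₂ equivalent: 2.312 mg/L × 590,460 L = 1365 g.
(a) Product at 68.3% available Cl: 1365 / 0.683 = 1999 g.

(b) Volume: 8,110 US gal × 3.785 L/gal = 30,696 L.
(b) Moles of Ca²⁺: 2,920 g ÷ 147 g/mol = 19.86 mol.
(b) As CaCO₃: 19.86 mol × 100.1 g/mol = 1988 g.
(b) Rise: 1988 g / 30,696 L × 1000 = 64.78 mg/L.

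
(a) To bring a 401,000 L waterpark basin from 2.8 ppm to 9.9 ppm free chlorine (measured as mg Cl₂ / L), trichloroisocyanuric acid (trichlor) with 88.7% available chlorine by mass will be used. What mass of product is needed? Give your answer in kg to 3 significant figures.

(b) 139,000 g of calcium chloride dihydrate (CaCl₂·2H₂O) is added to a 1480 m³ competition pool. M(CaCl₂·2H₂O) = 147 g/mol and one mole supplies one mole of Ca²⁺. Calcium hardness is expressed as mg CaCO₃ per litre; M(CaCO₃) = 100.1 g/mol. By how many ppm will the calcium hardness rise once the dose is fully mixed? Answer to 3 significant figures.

(a) Chlorine deficit: 9.9 − 2.8 = 7.1 ppm = 7.1 mg/L as Cl₂.
(a) Cl₂ equivalent needed: 7.1 mg/L × 401,000 L = 2,847,000 mg = 2847 g.
(a) Product at 88.7% available chlorine: 2847 / 0.887 = 3210 g.

(b) Volume: 1480 m³ = 1,480,000 L.
(b) Moles of Ca²⁺: 139,000 g ÷ 147 g/mol = 945.6 mol.
(b) As CaCO₃: 945.6 mol × 100.1 g/mol = 94,650 g.
(b) Rise: 94,650 g / 1,480,000 L × 1000 = 63.95 mg/L.

(a) 3.21 kg; (b) 64.0 ppm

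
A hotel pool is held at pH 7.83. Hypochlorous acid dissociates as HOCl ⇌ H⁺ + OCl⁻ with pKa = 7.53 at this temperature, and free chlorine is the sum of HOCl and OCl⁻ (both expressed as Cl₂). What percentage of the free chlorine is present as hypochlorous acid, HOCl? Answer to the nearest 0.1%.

[OCl⁻]/[HOCl] = 10^(pH − pKa) = 10^(7.83 − 7.53) = 10^0.30 = 1.995.
Fraction as HOCl = 1 / (1 + 1.995) = 0.3339.

33.4%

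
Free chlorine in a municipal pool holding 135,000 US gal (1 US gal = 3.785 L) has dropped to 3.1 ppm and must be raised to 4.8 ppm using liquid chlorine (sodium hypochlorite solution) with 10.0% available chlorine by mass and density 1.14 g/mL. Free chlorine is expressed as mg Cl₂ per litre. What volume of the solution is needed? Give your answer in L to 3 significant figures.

7.62 L

Volume: 135,000 US gal × 3.785 L/gal = 510,975 L.
Chlorine deficit: 4.8 − 3.1 = 1.7 ppm = 1.7 mg/L as Cl₂.
Cl₂ equivalent needed: 1.7 mg/L × 510,975 L = 868,700 mg = 868.7 g.
Product at 10.0% available chlorine: 868.7 / 0.1 = 8687 g.
Volume at density 1.14 g/mL: 8687 g ÷ 1.14 g/mL = 7620 mL.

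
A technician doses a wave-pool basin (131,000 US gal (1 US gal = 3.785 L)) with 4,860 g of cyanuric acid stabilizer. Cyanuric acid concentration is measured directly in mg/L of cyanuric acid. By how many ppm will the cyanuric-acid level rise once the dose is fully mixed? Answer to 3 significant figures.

Volume: 131,000 US gal × 3.785 L/gal = 495,835 L.
Rise: 4,860 g / 495,835 L × 1000 = 9.802 mg/L.

9.80 ppm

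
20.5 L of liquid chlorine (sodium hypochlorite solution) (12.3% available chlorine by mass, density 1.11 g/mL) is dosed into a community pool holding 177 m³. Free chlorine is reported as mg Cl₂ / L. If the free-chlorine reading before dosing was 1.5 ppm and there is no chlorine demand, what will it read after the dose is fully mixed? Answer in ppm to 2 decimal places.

17.31 ppm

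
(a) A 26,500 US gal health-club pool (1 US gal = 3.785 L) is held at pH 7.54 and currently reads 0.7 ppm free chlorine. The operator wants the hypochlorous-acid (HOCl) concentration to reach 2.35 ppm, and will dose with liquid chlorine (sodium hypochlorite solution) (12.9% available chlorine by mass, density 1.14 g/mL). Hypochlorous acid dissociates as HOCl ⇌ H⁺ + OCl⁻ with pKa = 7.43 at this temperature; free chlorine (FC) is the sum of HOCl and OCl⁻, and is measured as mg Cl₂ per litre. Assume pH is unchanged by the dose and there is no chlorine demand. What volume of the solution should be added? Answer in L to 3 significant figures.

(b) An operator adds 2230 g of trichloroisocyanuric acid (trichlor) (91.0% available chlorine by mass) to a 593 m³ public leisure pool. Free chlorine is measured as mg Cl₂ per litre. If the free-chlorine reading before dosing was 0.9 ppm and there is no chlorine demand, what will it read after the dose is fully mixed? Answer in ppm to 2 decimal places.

(a) Volume: 26,500 US gal × 3.785 L/gal = 100,302 L.
(a) [OCl⁻]/[HOCl] = 10^(pH − pKa) = 10^(7.54 − 7.43) = 1.288; fraction as HOCl = 1/(1 + 1.288) = 0.437.
(a) Free chlorine required for 2.35 ppm HOCl: 2.35 / 0.437 = 5.377 ppm.
(a) FC to add: 5.377 − 0.7 = 4.677 mg/L as Cl₂.
(a) Cl₂ equivalent: 4.677 mg/L × 100,302 L = 469.2 g.
(a) Product at 12.9% available Cl: 469.2 / 0.129 = 3637 g.
(a) Volume: 3637 g ÷ 1.14 g/mL = 3190 mL.

(b) Volume: 593 m³ = 593,000 L.
(b) Available chlorine delivered: 2230 g × 0.91 = 2029 g as Cl₂.
(b) Concentration rise: 2029 g / 593,000 L = 3.422 mg/L = 3.42 ppm.
(b) Final FC: 0.9 + 3.42 = 4.32 ppm.

(a) 3.19 L; (b) 4.32 ppm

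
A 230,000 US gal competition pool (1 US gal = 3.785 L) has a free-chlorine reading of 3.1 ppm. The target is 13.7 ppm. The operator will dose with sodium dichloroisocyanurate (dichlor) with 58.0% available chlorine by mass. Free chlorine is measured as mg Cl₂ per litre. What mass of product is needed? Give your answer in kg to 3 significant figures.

Volume: 230,000 US gal × 3.785 L/gal = 870,550 L.
Chlorine deficit: 13.7 − 3.1 = 10.6 ppm = 10.6 mg/L as Cl₂.
Cl₂ equivalent needed: 10.6 mg/L × 870,550 L = 9,228,000 mg = 9228 g.
Product at 58.0% available chlorine: 9228 / 0.58 = 15,910 g.

15.9 kg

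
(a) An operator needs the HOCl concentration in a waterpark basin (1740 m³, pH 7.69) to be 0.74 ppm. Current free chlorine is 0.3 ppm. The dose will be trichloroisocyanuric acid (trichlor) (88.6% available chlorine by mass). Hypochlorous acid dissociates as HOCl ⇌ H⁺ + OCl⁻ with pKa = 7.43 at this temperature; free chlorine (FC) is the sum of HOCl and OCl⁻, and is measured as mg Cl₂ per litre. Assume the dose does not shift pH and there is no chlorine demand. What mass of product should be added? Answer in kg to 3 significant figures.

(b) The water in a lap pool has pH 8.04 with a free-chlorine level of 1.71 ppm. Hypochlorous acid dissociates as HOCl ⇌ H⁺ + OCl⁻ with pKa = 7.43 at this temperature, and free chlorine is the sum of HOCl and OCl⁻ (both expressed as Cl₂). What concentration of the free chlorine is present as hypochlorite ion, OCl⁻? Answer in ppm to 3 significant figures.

(a) 3.51 kg; (b) 1.37 ppm

(a) Volume: 1740 m³ = 1,740,000 L.
(a) [OCl⁻]/[HOCl] = 10^(pH − pKa) = 10^(7.69 − 7.43) = 1.82; fraction as HOCl = 1/(1 + 1.82) = 0.3546.
(a) Free chlorine required for 0.74 ppm HOCl: 0.74 / 0.3546 = 2.087 ppm.
(a) FC to add: 2.087 − 0.3 = 1.787 mg/L as Cl₂.
(a) Cl₂ equivalent: 1.787 mg/L × 1,740,000 L = 3109 g.
(a) Product at 88.6% available Cl: 3109 / 0.886 = 3509 g.

(b) [OCl⁻]/[HOCl] = 10^(pH − pKa) = 10^(8.04 − 7.43) = 10^0.61 = 4.074.
(b) Fraction as HOCl = 1 / (1 + 4.074) = 0.1971.
(b) OCl⁻ = (1 − 0.1971) × 1.71 ppm = 1.373 ppm.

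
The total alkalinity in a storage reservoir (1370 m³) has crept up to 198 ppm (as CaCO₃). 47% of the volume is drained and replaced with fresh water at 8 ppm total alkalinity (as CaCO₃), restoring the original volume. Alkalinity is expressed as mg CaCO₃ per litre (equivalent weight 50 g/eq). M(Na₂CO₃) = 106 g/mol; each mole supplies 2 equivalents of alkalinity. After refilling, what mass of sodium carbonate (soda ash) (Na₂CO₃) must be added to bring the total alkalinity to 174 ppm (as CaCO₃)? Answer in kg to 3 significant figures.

94.8 kg

Volume: 1370 m³ = 1,370,000 L.
After draining 47% and refilling: 198 × 0.53 + 8 × 0.47 = 108.7 ppm.
Deficit to target: 174 − 108.7 = 65.3 mg/L.
As CaCO₃: 65.3 mg/L × 1,370,000 L = 89,460 g; ÷ 50 g/eq ÷ 2 = 894.6 mol Na₂CO₃.
Mass: 894.6 × 106 = 94,830 g.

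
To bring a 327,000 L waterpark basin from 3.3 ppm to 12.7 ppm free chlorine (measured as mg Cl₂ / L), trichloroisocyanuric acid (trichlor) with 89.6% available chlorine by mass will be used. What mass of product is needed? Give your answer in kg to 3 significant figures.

Chlorine deficit: 12.7 − 3.3 = 9.4 ppm = 9.4 mg/L as Cl₂.
Cl₂ equivalent needed: 9.4 mg/L × 327,000 L = 3,074,000 mg = 3074 g.
Product at 89.6% available chlorine: 3074 / 0.896 = 3431 g.

3.43 kg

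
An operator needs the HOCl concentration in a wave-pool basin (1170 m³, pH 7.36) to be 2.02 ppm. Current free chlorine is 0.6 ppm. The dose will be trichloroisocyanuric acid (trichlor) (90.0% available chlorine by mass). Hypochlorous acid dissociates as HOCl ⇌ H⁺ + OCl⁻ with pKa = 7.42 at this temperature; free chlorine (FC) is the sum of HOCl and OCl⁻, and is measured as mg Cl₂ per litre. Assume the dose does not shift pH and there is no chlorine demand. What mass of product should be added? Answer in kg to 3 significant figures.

Volume: 1170 m³ = 1,170,000 L.
[OCl⁻]/[HOCl] = 10^(pH − pKa) = 10^(7.36 − 7.42) = 0.871; fraction as HOCl = 1/(1 + 0.871) = 0.5345.
Free chlorine required for 2.02 ppm HOCl: 2.02 / 0.5345 = 3.779 ppm.
FC to add: 3.779 − 0.6 = 3.179 mg/L as Cl₂.
Cl₂ equivalent: 3.179 mg/L × 1,170,000 L = 3720 g.
Product at 90.0% available Cl: 3720 / 0.9 = 4133 g.

4.13 kg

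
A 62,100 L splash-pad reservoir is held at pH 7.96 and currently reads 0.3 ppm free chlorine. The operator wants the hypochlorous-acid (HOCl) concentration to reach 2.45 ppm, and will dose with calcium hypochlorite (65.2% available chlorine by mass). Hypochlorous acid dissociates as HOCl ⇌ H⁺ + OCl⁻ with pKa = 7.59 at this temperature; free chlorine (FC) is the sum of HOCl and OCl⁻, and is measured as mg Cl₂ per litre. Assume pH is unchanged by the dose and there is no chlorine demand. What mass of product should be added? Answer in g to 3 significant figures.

[OCl⁻]/[HOCl] = 10^(pH − pKa) = 10^(7.96 − 7.59) = 2.344; fraction as HOCl = 1/(1 + 2.344) = 0.299.
Free chlorine required for 2.45 ppm HOCl: 2.45 / 0.299 = 8.193 ppm.
FC to add: 8.193 − 0.3 = 7.893 mg/L as Cl₂.
Cl₂ equivalent: 7.893 mg/L × 62,100 L = 490.2 g.
Product at 65.2% available Cl: 490.2 / 0.652 = 751.8 g.

752 g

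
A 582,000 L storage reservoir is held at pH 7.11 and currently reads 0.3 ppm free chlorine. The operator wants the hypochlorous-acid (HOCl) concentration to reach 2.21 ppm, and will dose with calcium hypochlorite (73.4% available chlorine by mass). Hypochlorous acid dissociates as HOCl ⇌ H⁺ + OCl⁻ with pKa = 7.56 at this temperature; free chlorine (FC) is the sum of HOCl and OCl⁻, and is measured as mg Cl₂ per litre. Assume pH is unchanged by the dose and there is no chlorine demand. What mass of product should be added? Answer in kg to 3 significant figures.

[OCl⁻]/[HOCl] = 10^(pH − pKa) = 10^(7.11 − 7.56) = 0.3548; fraction as HOCl = 1/(1 + 0.3548) = 0.7381.
Free chlorine required for 2.21 ppm HOCl: 2.21 / 0.7381 = 2.994 ppm.
FC to add: 2.994 − 0.3 = 2.694 mg/L as Cl₂.
Cl₂ equivalent: 2.694 mg/L × 582,000 L = 1568 g.
Product at 73.4% available Cl: 1568 / 0.734 = 2136 g.

2.14 kg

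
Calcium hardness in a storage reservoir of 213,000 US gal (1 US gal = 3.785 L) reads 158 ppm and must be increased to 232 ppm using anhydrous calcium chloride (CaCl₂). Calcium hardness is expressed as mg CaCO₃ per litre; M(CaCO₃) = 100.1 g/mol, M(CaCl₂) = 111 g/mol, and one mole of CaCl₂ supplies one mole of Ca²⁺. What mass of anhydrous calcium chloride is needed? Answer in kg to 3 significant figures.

Volume: 213,000 US gal × 3.785 L/gal = 806,205 L.
Hardness to add: (232 − 158) = 74 mg/L as CaCO₃ × 806,205 L = 59,660 g as CaCO₃.
Moles of Ca²⁺ (1 mol Ca²⁺ ≡ 1 mol CaCO₃): 59,660 / 100.1 g/mol = 596 mol.
Mass of CaCl₂: 596 × 111 = 66,160 g.

66.2 kg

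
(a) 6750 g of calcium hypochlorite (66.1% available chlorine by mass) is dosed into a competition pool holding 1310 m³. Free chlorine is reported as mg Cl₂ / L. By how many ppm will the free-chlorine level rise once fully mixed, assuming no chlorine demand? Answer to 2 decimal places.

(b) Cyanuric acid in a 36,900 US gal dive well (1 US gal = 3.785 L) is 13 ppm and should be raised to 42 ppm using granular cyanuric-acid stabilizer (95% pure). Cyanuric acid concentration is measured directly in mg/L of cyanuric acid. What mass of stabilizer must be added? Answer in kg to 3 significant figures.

(a) 3.41 ppm; (b) 4.26 kg

(a) Volume: 1310 m³ = 1,310,000 L.
(a) Available chlorine delivered: 6750 g × 0.661 = 4462 g as Cl₂.
(a) Concentration rise: 4462 g / 1,310,000 L = 3.406 mg/L = 3.41 ppm.

(b) Volume: 36,900 US gal × 3.785 L/gal = 139,666 L.
(b) CYA to add: (42 − 13) = 29 mg/L × 139,666 L = 4050 g cyanuric acid.
(b) At 95% purity: 4050 / 0.95 = 4264 g product.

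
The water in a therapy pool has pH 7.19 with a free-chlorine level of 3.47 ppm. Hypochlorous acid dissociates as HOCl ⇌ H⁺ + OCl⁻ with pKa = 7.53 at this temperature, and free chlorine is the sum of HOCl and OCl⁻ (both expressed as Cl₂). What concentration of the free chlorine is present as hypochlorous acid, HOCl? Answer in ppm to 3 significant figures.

2.38 ppm

[OCl⁻]/[HOCl] = 10^(pH − pKa) = 10^(7.19 − 7.53) = 10^-0.34 = 0.4571.
Fraction as HOCl = 1 / (1 + 0.4571) = 0.6863.
HOCl = 0.6863 × 3.47 ppm = 2.381 ppm.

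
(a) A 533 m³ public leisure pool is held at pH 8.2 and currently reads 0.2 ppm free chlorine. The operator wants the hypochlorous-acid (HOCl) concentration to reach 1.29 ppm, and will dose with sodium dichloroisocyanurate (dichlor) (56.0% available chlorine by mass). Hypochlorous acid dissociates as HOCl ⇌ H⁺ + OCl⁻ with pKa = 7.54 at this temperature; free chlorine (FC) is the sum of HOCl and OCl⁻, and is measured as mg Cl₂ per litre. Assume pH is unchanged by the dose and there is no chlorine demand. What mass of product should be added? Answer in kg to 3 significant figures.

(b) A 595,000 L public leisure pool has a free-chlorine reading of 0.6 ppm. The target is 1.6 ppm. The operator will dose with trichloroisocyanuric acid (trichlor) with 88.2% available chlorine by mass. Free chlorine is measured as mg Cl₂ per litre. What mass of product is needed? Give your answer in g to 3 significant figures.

(a) Volume: 533 m³ = 533,000 L.
(a) [OCl⁻]/[HOCl] = 10^(pH − pKa) = 10^(8.2 − 7.54) = 4.571; fraction as HOCl = 1/(1 + 4.571) = 0.1795.
(a) Free chlorine required for 1.29 ppm HOCl: 1.29 / 0.1795 = 7.186 ppm.
(a) FC to add: 7.186 − 0.2 = 6.986 mg/L as Cl₂.
(a) Cl₂ equivalent: 6.986 mg/L × 533,000 L = 3724 g.
(a) Product at 56.0% available Cl: 3724 / 0.56 = 6650 g.

(b) Chlorine deficit: 1.6 − 0.6 = 1 ppm = 1 mg/L as Cl₂.
(b) Cl₂ equivalent needed: 1 mg/L × 595,000 L = 595,000 mg = 595 g.
(b) Product at 88.2% available chlorine: 595 / 0.882 = 674.6 g.

(a) 6.65 kg; (b) 675 g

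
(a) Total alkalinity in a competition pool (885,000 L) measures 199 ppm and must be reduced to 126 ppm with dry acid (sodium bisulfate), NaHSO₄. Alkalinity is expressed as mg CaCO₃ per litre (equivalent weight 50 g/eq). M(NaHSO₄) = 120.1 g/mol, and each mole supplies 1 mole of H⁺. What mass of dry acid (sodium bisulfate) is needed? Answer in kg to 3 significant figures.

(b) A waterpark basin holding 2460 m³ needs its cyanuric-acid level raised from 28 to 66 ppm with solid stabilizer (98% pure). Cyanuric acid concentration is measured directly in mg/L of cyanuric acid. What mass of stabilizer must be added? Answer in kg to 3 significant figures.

(a) 155 kg; (b) 95.4 kg

(a) Alkalinity to neutralize: (199 − 126) = 73 mg/L as CaCO₃ × 885,000 L = 64,600 g as CaCO₃.
(a) Equivalents of H⁺ required: 64,600 ÷ 50 g/eq = 1292 eq = 1292 mol NaHSO₄.
(a) Mass of NaHSO₄: 1292 × 120.1 = 155,200 g.

(b) Volume: 2460 m³ = 2,460,000 L.
(b) CYA to add: (66 − 28) = 38 mg/L × 2,460,000 L = 93,480 g cyanuric acid.
(b) At 98% purity: 93,480 / 0.98 = 95,390 g product.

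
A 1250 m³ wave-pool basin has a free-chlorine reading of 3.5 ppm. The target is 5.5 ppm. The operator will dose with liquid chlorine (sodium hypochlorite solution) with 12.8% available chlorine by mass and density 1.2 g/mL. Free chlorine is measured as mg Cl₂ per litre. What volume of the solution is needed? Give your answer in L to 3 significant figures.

16.3 L

Volume: 1250 m³ = 1,250,000 L.
Chlorine deficit: 5.5 − 3.5 = 2 ppm = 2 mg/L as Cl₂.
Cl₂ equivalent needed: 2 mg/L × 1,250,000 L = 2,500,000 mg = 2500 g.
Product at 12.8% available chlorine: 2500 / 0.128 = 19,530 g.
Volume at density 1.2 g/mL: 19,530 g ÷ 1.2 g/mL = 16,280 mL.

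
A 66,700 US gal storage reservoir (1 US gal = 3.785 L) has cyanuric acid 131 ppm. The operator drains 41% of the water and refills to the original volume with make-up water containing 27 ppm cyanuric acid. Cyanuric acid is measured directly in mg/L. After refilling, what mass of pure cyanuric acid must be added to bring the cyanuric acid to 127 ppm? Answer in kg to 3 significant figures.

9.76 kg

Volume: 66,700 US gal × 3.785 L/gal = 252,460 L.
After draining 41% and refilling: 131 × 0.59 + 27 × 0.41 = 88.36 ppm.
Deficit to target: 127 − 88.36 = 38.64 mg/L.
Mass: 38.64 mg/L × 252,460 L = 9755 g cyanuric acid.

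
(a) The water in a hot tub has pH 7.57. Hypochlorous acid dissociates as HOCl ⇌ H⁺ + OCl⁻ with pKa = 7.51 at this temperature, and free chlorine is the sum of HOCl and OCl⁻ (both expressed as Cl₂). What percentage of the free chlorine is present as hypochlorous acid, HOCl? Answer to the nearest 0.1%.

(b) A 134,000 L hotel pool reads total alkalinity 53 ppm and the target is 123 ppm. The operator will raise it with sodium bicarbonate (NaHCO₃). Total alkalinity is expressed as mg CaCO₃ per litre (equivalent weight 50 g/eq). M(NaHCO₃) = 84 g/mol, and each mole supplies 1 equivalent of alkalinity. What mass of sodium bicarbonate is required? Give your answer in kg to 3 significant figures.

(a) [OCl⁻]/[HOCl] = 10^(pH − pKa) = 10^(7.57 − 7.51) = 10^0.06 = 1.148.
(a) Fraction as HOCl = 1 / (1 + 1.148) = 0.4655.

(b) Alkalinity to add: (123 − 53) = 70 mg/L as CaCO₃ × 134,000 L = 9380 g as CaCO₃.
(b) Equivalents: 9380 g ÷ 50 g/eq = 187.6 eq.
(b) NaHCO₃ supplies 1 eq per mole → 187.6 mol.
(b) Mass: 187.6 mol × 84 g/mol = 15,760 g.

(a) 46.6%; (b) 15.8 kg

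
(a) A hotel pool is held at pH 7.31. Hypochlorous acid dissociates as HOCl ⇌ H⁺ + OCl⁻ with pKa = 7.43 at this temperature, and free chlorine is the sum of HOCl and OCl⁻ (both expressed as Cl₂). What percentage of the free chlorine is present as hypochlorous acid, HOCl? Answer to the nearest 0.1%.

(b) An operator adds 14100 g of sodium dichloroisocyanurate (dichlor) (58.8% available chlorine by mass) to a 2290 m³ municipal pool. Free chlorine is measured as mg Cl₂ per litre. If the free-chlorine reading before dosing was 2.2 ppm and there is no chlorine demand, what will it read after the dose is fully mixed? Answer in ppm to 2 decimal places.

(a) 56.9%; (b) 5.82 ppm

(a) [OCl⁻]/[HOCl] = 10^(pH − pKa) = 10^(7.31 − 7.43) = 10^-0.12 = 0.7586.
(a) Fraction as HOCl = 1 / (1 + 0.7586) = 0.5686.

(b) Volume: 2290 m³ = 2,290,000 L.
(b) Available chlorine delivered: 14,100 g × 0.588 = 8291 g as Cl₂.
(b) Concentration rise: 8291 g / 2,290,000 L = 3.62 mg/L = 3.62 ppm.
(b) Final FC: 2.2 + 3.62 = 5.82 ppm.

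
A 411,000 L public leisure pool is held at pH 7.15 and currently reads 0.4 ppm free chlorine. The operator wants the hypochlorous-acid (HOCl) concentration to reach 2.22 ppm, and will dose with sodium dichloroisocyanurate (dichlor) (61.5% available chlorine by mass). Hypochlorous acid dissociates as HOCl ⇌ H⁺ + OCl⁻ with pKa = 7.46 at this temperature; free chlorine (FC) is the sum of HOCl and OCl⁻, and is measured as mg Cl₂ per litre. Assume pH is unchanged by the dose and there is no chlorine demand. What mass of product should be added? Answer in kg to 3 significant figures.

1.94 kg

[OCl⁻]/[HOCl] = 10^(pH − pKa) = 10^(7.15 − 7.46) = 0.4898; fraction as HOCl = 1/(1 + 0.4898) = 0.6712.
Free chlorine required for 2.22 ppm HOCl: 2.22 / 0.6712 = 3.307 ppm.
FC to add: 3.307 − 0.4 = 2.907 mg/L as Cl₂.
Cl₂ equivalent: 2.907 mg/L × 411,000 L = 1195 g.
Product at 61.5% available Cl: 1195 / 0.615 = 1943 g.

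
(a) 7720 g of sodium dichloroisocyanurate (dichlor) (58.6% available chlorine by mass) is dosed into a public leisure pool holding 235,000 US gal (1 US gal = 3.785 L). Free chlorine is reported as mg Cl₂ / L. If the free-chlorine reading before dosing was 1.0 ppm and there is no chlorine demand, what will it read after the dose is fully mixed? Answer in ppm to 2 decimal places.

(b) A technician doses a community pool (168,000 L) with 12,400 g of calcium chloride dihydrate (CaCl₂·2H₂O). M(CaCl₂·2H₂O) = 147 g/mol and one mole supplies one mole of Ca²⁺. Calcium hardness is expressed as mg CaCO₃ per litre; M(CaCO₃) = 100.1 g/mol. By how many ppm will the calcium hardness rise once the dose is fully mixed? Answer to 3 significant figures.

(a) Volume: 235,000 US gal × 3.785 L/gal = 889,475 L.
(a) Available chlorine delivered: 7720 g × 0.586 = 4524 g as Cl₂.
(a) Concentration rise: 4524 g / 889,475 L = 5.086 mg/L = 5.09 ppm.
(a) Final FC: 1.0 + 5.09 = 6.09 ppm.

(b) Moles of Ca²⁺: 12,400 g ÷ 147 g/mol = 84.35 mol.
(b) As CaCO₃: 84.35 mol × 100.1 g/mol = 8444 g.
(b) Rise: 8444 g / 168,000 L × 1000 = 50.26 mg/L.

(a) 6.09 ppm; (b) 50.3 ppm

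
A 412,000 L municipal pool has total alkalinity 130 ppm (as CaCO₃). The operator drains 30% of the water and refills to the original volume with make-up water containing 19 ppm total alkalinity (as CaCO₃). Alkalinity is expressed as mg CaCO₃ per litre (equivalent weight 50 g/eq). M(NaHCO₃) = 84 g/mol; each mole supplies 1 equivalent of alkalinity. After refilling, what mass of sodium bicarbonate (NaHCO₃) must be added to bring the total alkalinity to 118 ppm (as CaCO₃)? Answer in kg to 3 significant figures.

14.7 kg

After draining 30% and refilling: 130 × 0.70 + 19 × 0.30 = 96.7 ppm.
Deficit to target: 118 − 96.7 = 21.3 mg/L.
As CaCO₃: 21.3 mg/L × 412,000 L = 8776 g; ÷ 50 g/eq ÷ 1 = 175.5 mol NaHCO₃.
Mass: 175.5 × 84 = 14,740 g.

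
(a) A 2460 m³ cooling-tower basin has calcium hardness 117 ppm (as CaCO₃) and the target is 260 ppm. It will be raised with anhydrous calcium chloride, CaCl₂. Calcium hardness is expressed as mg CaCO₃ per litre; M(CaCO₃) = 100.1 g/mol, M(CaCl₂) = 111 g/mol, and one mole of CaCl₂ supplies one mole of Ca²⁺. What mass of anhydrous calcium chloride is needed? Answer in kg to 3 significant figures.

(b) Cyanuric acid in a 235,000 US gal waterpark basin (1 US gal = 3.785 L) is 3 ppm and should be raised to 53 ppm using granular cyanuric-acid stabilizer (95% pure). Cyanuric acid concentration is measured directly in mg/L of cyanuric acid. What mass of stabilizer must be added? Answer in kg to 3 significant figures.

(a) 390 kg; (b) 46.8 kg

(a) Volume: 2460 m³ = 2,460,000 L.
(a) Hardness to add: (260 − 117) = 143 mg/L as CaCO₃ × 2,460,000 L = 351,800 g as CaCO₃.
(a) Moles of Ca²⁺ (1 mol Ca²⁺ ≡ 1 mol CaCO₃): 351,800 / 100.1 g/mol = 3514 mol.
(a) Mass of CaCl₂: 3514 × 111 = 390,100 g.

(b) Volume: 235,000 US gal × 3.785 L/gal = 889,475 L.
(b) CYA to add: (53 − 3) = 50 mg/L × 889,475 L = 44,470 g cyanuric acid.
(b) At 95% purity: 44,470 / 0.95 = 46,810 g product.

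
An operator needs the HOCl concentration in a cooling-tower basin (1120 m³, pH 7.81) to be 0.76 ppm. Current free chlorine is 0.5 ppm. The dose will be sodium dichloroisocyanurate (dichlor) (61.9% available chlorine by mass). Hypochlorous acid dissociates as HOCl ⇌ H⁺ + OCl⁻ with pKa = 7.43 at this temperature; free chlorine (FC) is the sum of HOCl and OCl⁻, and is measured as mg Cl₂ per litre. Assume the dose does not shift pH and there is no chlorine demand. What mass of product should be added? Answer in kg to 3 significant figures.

3.77 kg

Volume: 1120 m³ = 1,120,000 L.
[OCl⁻]/[HOCl] = 10^(pH − pKa) = 10^(7.81 − 7.43) = 2.399; fraction as HOCl = 1/(1 + 2.399) = 0.2942.
Free chlorine required for 0.76 ppm HOCl: 0.76 / 0.2942 = 2.583 ppm.
FC to add: 2.583 − 0.5 = 2.083 mg/L as Cl₂.
Cl₂ equivalent: 2.083 mg/L × 1,120,000 L = 2333 g.
Product at 61.9% available Cl: 2333 / 0.619 = 3769 g.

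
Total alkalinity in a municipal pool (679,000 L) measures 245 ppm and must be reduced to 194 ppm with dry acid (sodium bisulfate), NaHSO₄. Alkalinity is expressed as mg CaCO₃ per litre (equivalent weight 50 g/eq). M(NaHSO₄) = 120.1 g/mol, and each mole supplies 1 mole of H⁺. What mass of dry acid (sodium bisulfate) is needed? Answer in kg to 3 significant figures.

83.2 kg

Alkalinity to neutralize: (245 − 194) = 51 mg/L as CaCO₃ × 679,000 L = 34,630 g as CaCO₃.
Equivalents of H⁺ required: 34,630 ÷ 50 g/eq = 692.6 eq = 692.6 mol NaHSO₄.
Mass of NaHSO₄: 692.6 × 120.1 = 83,180 g.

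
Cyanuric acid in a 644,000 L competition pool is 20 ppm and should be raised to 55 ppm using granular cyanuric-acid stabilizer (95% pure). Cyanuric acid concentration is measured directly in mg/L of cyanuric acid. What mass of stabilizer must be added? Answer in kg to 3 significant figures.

23.7 kg

CYA to add: (55 − 20) = 35 mg/L × 644,000 L = 22,540 g cyanuric acid.
At 95% purity: 22,540 / 0.95 = 23,730 g product.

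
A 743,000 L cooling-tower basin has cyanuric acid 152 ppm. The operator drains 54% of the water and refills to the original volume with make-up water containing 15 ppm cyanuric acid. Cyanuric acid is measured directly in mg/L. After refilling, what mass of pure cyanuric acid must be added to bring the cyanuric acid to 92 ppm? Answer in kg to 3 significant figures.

After draining 54% and refilling: 152 × 0.46 + 15 × 0.54 = 78.02 ppm.
Deficit to target: 92 − 78.02 = 13.98 mg/L.
Mass: 13.98 mg/L × 743,000 L = 10,390 g cyanuric acid.

10.4 kg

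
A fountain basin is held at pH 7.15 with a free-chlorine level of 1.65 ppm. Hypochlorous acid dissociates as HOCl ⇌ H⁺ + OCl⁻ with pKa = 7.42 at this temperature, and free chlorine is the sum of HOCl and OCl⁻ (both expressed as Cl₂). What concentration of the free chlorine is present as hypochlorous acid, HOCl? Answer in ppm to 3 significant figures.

1.07 ppm

[OCl⁻]/[HOCl] = 10^(pH − pKa) = 10^(7.15 − 7.42) = 10^-0.27 = 0.537.
Fraction as HOCl = 1 / (1 + 0.537) = 0.6506.
HOCl = 0.6506 × 1.65 ppm = 1.073 ppm.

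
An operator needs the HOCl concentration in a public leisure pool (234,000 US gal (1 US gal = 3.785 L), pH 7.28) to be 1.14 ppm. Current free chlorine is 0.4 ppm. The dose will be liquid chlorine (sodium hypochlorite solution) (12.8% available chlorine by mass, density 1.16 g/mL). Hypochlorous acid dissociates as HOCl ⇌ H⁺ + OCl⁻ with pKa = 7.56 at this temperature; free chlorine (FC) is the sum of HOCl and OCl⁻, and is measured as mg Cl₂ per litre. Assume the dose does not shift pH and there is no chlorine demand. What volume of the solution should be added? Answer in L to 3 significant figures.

Volume: 234,000 US gal × 3.785 L/gal = 885,690 L.
[OCl⁻]/[HOCl] = 10^(pH − pKa) = 10^(7.28 − 7.56) = 0.5248; fraction as HOCl = 1/(1 + 0.5248) = 0.6558.
Free chlorine required for 1.14 ppm HOCl: 1.14 / 0.6558 = 1.738 ppm.
FC to add: 1.738 − 0.4 = 1.338 mg/L as Cl₂.
Cl₂ equivalent: 1.338 mg/L × 885,690 L = 1185 g.
Product at 12.8% available Cl: 1185 / 0.128 = 9260 g.
Volume: 9260 g ÷ 1.16 g/mL = 7983 mL.

7.98 L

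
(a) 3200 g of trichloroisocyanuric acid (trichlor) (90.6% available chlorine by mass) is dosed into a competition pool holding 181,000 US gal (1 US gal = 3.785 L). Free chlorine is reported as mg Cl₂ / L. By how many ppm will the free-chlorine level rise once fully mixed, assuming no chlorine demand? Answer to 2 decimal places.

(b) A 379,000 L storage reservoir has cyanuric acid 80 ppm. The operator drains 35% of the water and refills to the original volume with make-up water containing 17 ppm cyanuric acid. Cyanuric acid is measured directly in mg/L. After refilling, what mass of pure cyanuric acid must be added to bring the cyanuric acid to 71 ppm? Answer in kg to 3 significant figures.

(a) Volume: 181,000 US gal × 3.785 L/gal = 685,085 L.
(a) Available chlorine delivered: 3200 g × 0.906 = 2899 g as Cl₂.
(a) Concentration rise: 2899 g / 685,085 L = 4.232 mg/L = 4.23 ppm.

(b) After draining 35% and refilling: 80 × 0.65 + 17 × 0.35 = 57.95 ppm.
(b) Deficit to target: 71 − 57.95 = 13.05 mg/L.
(b) Mass: 13.05 mg/L × 379,000 L = 4946 g cyanuric acid.

(a) 4.23 ppm; (b) 4.95 kg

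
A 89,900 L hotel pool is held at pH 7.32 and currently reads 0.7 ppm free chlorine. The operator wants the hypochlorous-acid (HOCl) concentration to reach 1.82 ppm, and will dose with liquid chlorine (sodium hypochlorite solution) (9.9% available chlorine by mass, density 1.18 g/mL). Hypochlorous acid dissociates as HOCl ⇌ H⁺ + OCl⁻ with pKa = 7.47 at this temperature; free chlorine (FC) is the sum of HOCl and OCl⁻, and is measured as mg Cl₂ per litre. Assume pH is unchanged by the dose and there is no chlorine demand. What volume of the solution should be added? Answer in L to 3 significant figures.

1.85 L

[OCl⁻]/[HOCl] = 10^(pH − pKa) = 10^(7.32 − 7.47) = 0.7079; fraction as HOCl = 1/(1 + 0.7079) = 0.5855.
Free chlorine required for 1.82 ppm HOCl: 1.82 / 0.5855 = 3.108 ppm.
FC to add: 3.108 − 0.7 = 2.408 mg/L as Cl₂.
Cl₂ equivalent: 2.408 mg/L × 89,900 L = 216.5 g.
Product at 9.9% available Cl: 216.5 / 0.099 = 2187 g.
Volume: 2187 g ÷ 1.18 g/mL = 1853 mL.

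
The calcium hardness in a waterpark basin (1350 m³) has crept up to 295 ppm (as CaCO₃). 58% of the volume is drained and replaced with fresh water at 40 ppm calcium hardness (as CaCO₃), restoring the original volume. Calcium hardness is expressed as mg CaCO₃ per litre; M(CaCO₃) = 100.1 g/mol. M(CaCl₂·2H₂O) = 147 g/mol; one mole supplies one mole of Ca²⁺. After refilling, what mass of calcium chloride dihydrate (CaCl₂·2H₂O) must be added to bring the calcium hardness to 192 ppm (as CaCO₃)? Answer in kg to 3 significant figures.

Volume: 1350 m³ = 1,350,000 L.
After draining 58% and refilling: 295 × 0.42 + 40 × 0.58 = 147.1 ppm.
Deficit to target: 192 − 147.1 = 44.9 mg/L.
As CaCO₃: 44.9 mg/L × 1,350,000 L = 60,620 g; ÷ 100.1 = 605.5 mol Ca²⁺.
Mass: 605.5 × 147 = 89,020 g.

89.0 kg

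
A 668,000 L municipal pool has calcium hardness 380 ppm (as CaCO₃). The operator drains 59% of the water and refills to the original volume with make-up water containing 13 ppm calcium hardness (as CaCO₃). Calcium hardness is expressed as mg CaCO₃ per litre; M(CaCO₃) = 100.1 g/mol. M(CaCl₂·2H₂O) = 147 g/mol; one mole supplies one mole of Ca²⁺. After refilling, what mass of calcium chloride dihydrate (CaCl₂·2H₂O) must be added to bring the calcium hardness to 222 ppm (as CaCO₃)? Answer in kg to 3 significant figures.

57.4 kg

After draining 59% and refilling: 380 × 0.41 + 13 × 0.59 = 163.47 ppm.
Deficit to target: 222 − 163.47 = 58.53 mg/L.
As CaCO₃: 58.53 mg/L × 668,000 L = 39,100 g; ÷ 100.1 = 390.6 mol Ca²⁺.
Mass: 390.6 × 147 = 57,420 g.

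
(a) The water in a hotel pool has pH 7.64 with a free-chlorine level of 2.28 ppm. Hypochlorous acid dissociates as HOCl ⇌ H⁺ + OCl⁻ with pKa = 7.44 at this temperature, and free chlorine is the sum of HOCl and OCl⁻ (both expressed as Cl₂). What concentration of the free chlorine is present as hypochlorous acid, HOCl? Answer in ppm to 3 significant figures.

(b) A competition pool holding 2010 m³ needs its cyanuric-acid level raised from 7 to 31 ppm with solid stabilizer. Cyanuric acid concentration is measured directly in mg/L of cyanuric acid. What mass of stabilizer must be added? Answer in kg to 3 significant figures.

(a) [OCl⁻]/[HOCl] = 10^(pH − pKa) = 10^(7.64 − 7.44) = 10^0.20 = 1.585.
(a) Fraction as HOCl = 1 / (1 + 1.585) = 0.3869.
(a) HOCl = 0.3869 × 2.28 ppm = 0.882 ppm.

(b) Volume: 2010 m³ = 2,010,000 L.
(b) CYA to add: (31 − 7) = 24 mg/L × 2,010,000 L = 48,240 g cyanuric acid.

(a) 0.882 ppm; (b) 48.2 kg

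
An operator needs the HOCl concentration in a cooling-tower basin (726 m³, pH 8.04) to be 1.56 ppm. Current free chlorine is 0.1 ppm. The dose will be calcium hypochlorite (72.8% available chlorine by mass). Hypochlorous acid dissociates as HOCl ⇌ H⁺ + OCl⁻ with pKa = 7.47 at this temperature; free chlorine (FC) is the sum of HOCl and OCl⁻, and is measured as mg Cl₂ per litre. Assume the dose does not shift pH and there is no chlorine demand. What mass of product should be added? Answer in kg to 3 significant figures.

7.24 kg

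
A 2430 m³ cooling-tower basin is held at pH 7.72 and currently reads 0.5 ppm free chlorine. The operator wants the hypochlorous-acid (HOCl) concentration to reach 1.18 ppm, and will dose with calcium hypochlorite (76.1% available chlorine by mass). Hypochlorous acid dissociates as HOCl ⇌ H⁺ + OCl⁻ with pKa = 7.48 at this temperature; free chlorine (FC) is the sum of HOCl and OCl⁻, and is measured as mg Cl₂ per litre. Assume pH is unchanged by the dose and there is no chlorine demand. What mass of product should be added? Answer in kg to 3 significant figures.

8.72 kg

Volume: 2430 m³ = 2,430,000 L.
[OCl⁻]/[HOCl] = 10^(pH − pKa) = 10^(7.72 − 7.48) = 1.738; fraction as HOCl = 1/(1 + 1.738) = 0.3653.
Free chlorine required for 1.18 ppm HOCl: 1.18 / 0.3653 = 3.231 ppm.
FC to add: 3.231 − 0.5 = 2.731 mg/L as Cl₂.
Cl₂ equivalent: 2.731 mg/L × 2,430,000 L = 6635 g.
Product at 76.1% available Cl: 6635 / 0.761 = 8719 g.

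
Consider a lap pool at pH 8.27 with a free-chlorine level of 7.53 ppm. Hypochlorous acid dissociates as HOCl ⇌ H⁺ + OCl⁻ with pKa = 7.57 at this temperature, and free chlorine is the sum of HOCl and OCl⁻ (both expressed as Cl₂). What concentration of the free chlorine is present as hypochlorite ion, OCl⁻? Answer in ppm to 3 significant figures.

[OCl⁻]/[HOCl] = 10^(pH − pKa) = 10^(8.27 − 7.57) = 10^0.70 = 5.012.
Fraction as HOCl = 1 / (1 + 5.012) = 0.1663.
OCl⁻ = (1 − 0.1663) × 7.53 ppm = 6.277 ppm.

6.28 ppm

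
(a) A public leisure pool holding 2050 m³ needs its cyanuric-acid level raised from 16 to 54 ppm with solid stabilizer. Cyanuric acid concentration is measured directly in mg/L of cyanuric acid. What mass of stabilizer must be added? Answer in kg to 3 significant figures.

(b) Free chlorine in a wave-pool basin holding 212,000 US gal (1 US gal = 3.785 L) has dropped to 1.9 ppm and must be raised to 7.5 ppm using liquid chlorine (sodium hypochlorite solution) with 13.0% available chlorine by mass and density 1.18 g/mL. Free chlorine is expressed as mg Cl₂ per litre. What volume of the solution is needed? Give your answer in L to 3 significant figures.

(a) 77.9 kg; (b) 29.3 L

(a) Volume: 2050 m³ = 2,050,000 L.
(a) CYA to add: (54 − 16) = 38 mg/L × 2,050,000 L = 77,900 g cyanuric acid.

(b) Volume: 212,000 US gal × 3.785 L/gal = 802,420 L.
(b) Chlorine deficit: 7.5 − 1.9 = 5.6 ppm = 5.6 mg/L as Cl₂.
(b) Cl₂ equivalent needed: 5.6 mg/L × 802,420 L = 4,494,000 mg = 4494 g.
(b) Product at 13.0% available chlorine: 4494 / 0.13 = 34,570 g.
(b) Volume at density 1.18 g/mL: 34,570 g ÷ 1.18 g/mL = 29,290 mL.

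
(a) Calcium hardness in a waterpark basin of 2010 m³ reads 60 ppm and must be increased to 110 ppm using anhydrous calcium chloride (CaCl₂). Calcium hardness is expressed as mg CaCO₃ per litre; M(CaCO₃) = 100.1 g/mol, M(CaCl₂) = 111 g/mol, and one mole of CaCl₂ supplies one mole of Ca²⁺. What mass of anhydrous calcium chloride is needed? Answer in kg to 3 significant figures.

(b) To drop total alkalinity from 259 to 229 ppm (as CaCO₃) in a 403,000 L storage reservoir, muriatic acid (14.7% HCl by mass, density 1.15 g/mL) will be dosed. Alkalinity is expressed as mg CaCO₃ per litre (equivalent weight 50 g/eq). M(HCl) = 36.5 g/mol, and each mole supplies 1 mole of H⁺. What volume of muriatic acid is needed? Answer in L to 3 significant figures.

(a) Volume: 2010 m³ = 2,010,000 L.
(a) Hardness to add: (110 − 60) = 50 mg/L as CaCO₃ × 2,010,000 L = 100,500 g as CaCO₃.
(a) Moles of Ca²⁺ (1 mol Ca²⁺ ≡ 1 mol CaCO₃): 100,500 / 100.1 g/mol = 1004 mol.
(a) Mass of CaCl₂: 1004 × 111 = 111,400 g.

(b) Alkalinity to neutralize: (259 − 229) = 30 mg/L as CaCO₃ × 403,000 L = 12,090 g as CaCO₃.
(b) Equivalents of H⁺ required: 12,090 ÷ 50 g/eq = 241.8 eq = 241.8 mol HCl.
(b) Mass of HCl: 241.8 × 36.5 = 8826 g.
(b) Mass of 14.7% solution: 8826 / 0.147 = 60,040 g.
(b) Volume: 60,040 g ÷ 1.15 g/mL = 52,210 mL.

(a) 111 kg; (b) 52.2 L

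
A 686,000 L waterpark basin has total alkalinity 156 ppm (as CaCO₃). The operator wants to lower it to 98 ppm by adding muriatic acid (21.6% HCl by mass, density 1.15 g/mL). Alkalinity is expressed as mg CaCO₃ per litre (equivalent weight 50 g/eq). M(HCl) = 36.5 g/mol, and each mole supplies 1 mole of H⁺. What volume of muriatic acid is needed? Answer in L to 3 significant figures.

117 L

Alkalinity to neutralize: (156 − 98) = 58 mg/L as CaCO₃ × 686,000 L = 39,790 g as CaCO₃.
Equivalents of H⁺ required: 39,790 ÷ 50 g/eq = 795.8 eq = 795.8 mol HCl.
Mass of HCl: 795.8 × 36.5 = 29,050 g.
Mass of 21.6% solution: 29,050 / 0.216 = 134,500 g.
Volume: 134,500 g ÷ 1.15 g/mL = 116,900 mL.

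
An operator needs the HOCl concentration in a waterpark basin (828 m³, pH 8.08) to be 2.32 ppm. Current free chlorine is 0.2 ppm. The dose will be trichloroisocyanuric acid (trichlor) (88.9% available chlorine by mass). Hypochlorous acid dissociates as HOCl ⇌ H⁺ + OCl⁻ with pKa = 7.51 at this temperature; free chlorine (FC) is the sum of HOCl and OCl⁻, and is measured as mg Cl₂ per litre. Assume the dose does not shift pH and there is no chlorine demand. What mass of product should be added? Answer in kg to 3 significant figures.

10.0 kg

Volume: 828 m³ = 828,000 L.
[OCl⁻]/[HOCl] = 10^(pH − pKa) = 10^(8.08 − 7.51) = 3.715; fraction as HOCl = 1/(1 + 3.715) = 0.2121.
Free chlorine required for 2.32 ppm HOCl: 2.32 / 0.2121 = 10.94 ppm.
FC to add: 10.94 − 0.2 = 10.74 mg/L as Cl₂.
Cl₂ equivalent: 10.74 mg/L × 828,000 L = 8892 g.
Product at 88.9% available Cl: 8892 / 0.889 = 10,000 g.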